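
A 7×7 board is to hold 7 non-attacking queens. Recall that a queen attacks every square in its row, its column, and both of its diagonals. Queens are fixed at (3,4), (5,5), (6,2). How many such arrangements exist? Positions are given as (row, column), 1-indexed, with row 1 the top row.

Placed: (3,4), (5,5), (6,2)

Branch on row 1: col 3 → 1.
Sum: 1 = 1.

1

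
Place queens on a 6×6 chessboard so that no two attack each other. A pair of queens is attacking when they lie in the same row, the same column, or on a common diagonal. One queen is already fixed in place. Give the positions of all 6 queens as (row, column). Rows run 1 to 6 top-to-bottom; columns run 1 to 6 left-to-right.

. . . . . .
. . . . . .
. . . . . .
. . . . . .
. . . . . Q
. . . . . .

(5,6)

(1,4) (2,1) (3,5) (4,2) (5,6) (6,3)

Row 1: attacked by (5,6)→{2,6}. Safe: 1, 3, 4, 5. Place at column 4.
Row 2: attacked by (1,4)→{3,4,5}; (5,6)→{3,6}. Safe: 1, 2. Place at column 1.
Row 3: attacked by (1,4)→{2,4,6}; (2,1)→{1,2}; (5,6)→{4,6}. Safe: 3, 5. Place at column 5.
Row 4: attacked by (1,4)→{1,4}; (2,1)→{1,3}; (3,5)→{4,5,6}; (5,6)→{5,6}. Safe: 2. Place at column 2.
Row 6: attacked by (1,4)→{4}; (2,1)→{1,5}; (3,5)→{2,5}; (4,2)→{2,4}; (5,6)→{5,6}. Safe: 3. Place at column 3.
Columns [4, 1, 5, 2, 6, 3], r−c [-3, 1, -2, 2, -1, 3], r+c [5, 3, 8, 6, 11, 9] are all distinct, so no two queens attack.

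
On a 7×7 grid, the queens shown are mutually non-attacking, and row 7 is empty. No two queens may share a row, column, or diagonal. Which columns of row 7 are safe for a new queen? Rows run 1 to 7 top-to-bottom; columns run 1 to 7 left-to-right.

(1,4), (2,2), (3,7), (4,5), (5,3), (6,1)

columns 6

(1,4) attacks row 7 at column 4.
(2,2) attacks row 7 at column 2 and diagonals 7.
(3,7) attacks row 7 at column 7 and diagonals 3.
(4,5) attacks row 7 at column 5 and diagonals 2.
(5,3) attacks row 7 at column 3 and diagonals 1, 5.
(6,1) attacks row 7 at column 1 and diagonals 2.
Attacked columns: {1, 2, 3, 4, 5, 7}. Safe: {6}.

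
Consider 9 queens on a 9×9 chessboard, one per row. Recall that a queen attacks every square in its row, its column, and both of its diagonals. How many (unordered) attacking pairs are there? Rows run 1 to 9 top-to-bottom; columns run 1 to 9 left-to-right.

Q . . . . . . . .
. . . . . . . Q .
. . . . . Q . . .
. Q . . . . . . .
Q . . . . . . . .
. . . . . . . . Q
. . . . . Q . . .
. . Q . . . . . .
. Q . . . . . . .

Same column: (1,1)–(5,1) (column 1); (3,6)–(7,6) (column 6); (4,2)–(9,2) (column 2).
Same diagonal: (3,6)–(6,9) (|3−6| = |6−9| = 3); (4,2)–(5,1) (|4−5| = |2−1| = 1); (8,3)–(9,2) (|8−9| = |3−2| = 1).
Total attacking pairs: 6.

6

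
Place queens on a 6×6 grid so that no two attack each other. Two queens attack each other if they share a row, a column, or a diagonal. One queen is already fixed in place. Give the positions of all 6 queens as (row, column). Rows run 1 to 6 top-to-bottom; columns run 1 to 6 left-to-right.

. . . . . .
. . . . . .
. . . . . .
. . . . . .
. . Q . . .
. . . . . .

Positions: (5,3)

Row 1: attacked by (5,3)→{3}. Safe: 1, 2, 4, 5, 6. Place at column 2.
Row 2: attacked by (1,2)→{1,2,3}; (5,3)→{3,6}. Safe: 4, 5. Place at column 4.
Row 3: attacked by (1,2)→{2,4}; (2,4)→{3,4,5}; (5,3)→{1,3,5}. Safe: 6. Place at column 6.
Row 4: attacked by (1,2)→{2,5}; (2,4)→{2,4,6}; (3,6)→{5,6}; (5,3)→{2,3,4}. Safe: 1. Place at column 1.
Row 6: attacked by (1,2)→{2}; (2,4)→{4}; (3,6)→{3,6}; (4,1)→{1,3}; (5,3)→{2,3,4}. Safe: 5. Place at column 5.
Columns [2, 4, 6, 1, 3, 5], r−c [-1, -2, -3, 3, 2, 1], r+c [3, 6, 9, 5, 8, 11] are all distinct, so no two queens attack.

(1,2) (2,4) (3,6) (4,1) (5,3) (6,5)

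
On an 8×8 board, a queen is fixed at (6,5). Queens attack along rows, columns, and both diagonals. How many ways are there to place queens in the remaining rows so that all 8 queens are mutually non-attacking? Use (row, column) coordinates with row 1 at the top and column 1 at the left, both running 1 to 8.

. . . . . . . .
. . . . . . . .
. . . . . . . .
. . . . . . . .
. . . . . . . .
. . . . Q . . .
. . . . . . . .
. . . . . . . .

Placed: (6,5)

Branch on row 1: col 1 → 0; col 2 → 2; col 3 → 2; col 4 → 1; col 6 → 3; col 7 → 2; col 8 → 2.
Sum: 0 + 2 + 2 + 1 + 3 + 2 + 2 = 12.

12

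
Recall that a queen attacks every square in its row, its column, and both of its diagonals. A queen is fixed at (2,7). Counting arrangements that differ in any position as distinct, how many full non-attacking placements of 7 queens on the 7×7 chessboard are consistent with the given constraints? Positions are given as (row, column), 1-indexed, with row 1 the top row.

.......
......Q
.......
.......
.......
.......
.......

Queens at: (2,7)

Branch on row 1: col 1 → 0; col 2 → 1; col 3 → 2; col 4 → 2; col 5 → 2.
Sum: 0 + 1 + 2 + 2 + 2 = 7.

7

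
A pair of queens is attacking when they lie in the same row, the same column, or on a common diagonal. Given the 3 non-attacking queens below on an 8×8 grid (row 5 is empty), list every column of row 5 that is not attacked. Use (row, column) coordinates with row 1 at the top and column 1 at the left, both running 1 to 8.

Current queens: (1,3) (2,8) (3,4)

columns 1

(1,3) attacks row 5 at column 3 and diagonals 7.
(2,8) attacks row 5 at column 8 and diagonals 5.
(3,4) attacks row 5 at column 4 and diagonals 2, 6.
Attacked columns: {2, 3, 4, 5, 6, 7, 8}. Safe: {1}.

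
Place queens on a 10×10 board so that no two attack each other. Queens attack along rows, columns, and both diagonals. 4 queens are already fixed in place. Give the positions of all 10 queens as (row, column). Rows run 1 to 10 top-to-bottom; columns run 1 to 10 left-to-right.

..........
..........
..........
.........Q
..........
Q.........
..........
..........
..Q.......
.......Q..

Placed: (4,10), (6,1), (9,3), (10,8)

(1,4) (2,2) (3,7) (4,10) (5,6) (6,1) (7,9) (8,5) (9,3) (10,8)

Row 1: attacked by (4,10)→{7,10}; (6,1)→{1,6}; (9,3)→{3}; (10,8)→{8}. Safe: 2, 4, 5, 9. Place at column 4.
Row 2: attacked by (1,4)→{3,4,5}; (4,10)→{8,10}; (6,1)→{1,5}; (9,3)→{3,10}; (10,8)→{8}. Safe: 2, 6, 7, 9. Place at column 2.
Row 3: attacked by (1,4)→{2,4,6}; (2,2)→{1,2,3}; (4,10)→{9,10}; (6,1)→{1,4}; (9,3)→{3,9}; (10,8)→{1,8}. Safe: 5, 7. Place at column 7.
Row 5: attacked by (1,4)→{4,8}; (2,2)→{2,5}; (3,7)→{5,7,9}; (4,10)→{9,10}; (6,1)→{1,2}; (9,3)→{3,7}; (10,8)→{3,8}. Safe: 6. Place at column 6.
Row 7: attacked by (1,4)→{4,10}; (2,2)→{2,7}; (3,7)→{3,7}; (4,10)→{7,10}; (5,6)→{4,6,8}; (6,1)→{1,2}; (9,3)→{1,3,5}; (10,8)→{5,8}. Safe: 9. Place at column 9.
Row 8: attacked by (1,4)→{4}; (2,2)→{2,8}; (3,7)→{2,7}; (4,10)→{6,10}; (5,6)→{3,6,9}; (6,1)→{1,3}; (7,9)→{8,9,10}; (9,3)→{2,3,4}; (10,8)→{6,8,10}. Safe: 5. Place at column 5.
Columns [4, 2, 7, 10, 6, 1, 9, 5, 3, 8], r−c [-3, 0, -4, -6, -1, 5, -2, 3, 6, 2], r+c [5, 4, 10, 14, 11, 7, 16, 13, 12, 18] are all distinct, so no two queens attack.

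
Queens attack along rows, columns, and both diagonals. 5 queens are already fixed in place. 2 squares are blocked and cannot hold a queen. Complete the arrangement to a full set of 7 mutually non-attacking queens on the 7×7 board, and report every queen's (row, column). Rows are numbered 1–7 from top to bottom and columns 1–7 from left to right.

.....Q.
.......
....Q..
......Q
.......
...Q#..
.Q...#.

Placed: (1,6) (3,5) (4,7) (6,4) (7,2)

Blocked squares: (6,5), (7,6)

Row 2: attacked by (1,6)→{5,6,7}; (3,5)→{4,5,6}; (4,7)→{5,7}; (6,4)→{4}; (7,2)→{2,7}. Safe: 1, 3. Place at column 3.
Row 5: attacked by (1,6)→{2,6}; (2,3)→{3,6}; (3,5)→{3,5,7}; (4,7)→{6,7}; (6,4)→{3,4,5}; (7,2)→{2,4}. Safe: 1. Place at column 1.
Columns [6, 3, 5, 7, 1, 4, 2], r−c [-5, -1, -2, -3, 4, 2, 5], r+c [7, 5, 8, 11, 6, 10, 9] are all distinct, so no two queens attack.

(1,6) (2,3) (3,5) (4,7) (5,1) (6,4) (7,2)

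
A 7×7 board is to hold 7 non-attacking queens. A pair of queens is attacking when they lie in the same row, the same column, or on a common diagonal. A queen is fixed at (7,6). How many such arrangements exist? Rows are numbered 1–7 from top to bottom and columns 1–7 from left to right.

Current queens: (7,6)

7

Branch on row 1: col 1 → 1; col 2 → 4; col 3 → 1; col 4 → 1; col 5 → 0; col 7 → 0.
Sum: 1 + 4 + 1 + 1 + 0 + 0 = 7.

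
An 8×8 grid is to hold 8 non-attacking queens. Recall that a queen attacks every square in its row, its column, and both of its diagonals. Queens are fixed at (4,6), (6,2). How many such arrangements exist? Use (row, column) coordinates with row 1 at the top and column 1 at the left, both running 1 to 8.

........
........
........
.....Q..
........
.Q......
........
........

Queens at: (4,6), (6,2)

3

Branch on row 1: col 1 → 1; col 4 → 0; col 5 → 2; col 8 → 0.
Sum: 1 + 0 + 2 + 0 = 3.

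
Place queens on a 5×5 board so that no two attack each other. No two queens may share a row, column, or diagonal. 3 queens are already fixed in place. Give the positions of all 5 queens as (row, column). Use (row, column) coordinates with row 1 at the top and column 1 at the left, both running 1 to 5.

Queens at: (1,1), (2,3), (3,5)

(1,1) (2,3) (3,5) (4,2) (5,4)

Row 4: attacked by (1,1)→{1,4}; (2,3)→{1,3,5}; (3,5)→{4,5}. Safe: 2. Place at column 2.
Row 5: attacked by (1,1)→{1,5}; (2,3)→{3}; (3,5)→{3,5}; (4,2)→{1,2,3}. Safe: 4. Place at column 4.
Columns [1, 3, 5, 2, 4], r−c [0, -1, -2, 2, 1], r+c [2, 5, 8, 6, 9] are all distinct, so no two queens attack.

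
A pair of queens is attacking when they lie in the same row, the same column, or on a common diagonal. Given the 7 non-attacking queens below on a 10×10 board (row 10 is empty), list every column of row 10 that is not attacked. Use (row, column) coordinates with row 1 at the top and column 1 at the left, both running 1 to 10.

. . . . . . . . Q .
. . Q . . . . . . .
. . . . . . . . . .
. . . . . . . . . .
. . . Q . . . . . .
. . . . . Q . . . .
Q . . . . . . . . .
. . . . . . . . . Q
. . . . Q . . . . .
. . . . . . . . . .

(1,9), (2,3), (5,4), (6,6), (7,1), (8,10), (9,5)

(1,9) attacks row 10 at column 9.
(2,3) attacks row 10 at column 3.
(5,4) attacks row 10 at column 4 and diagonals 9.
(6,6) attacks row 10 at column 6 and diagonals 2, 10.
(7,1) attacks row 10 at column 1 and diagonals 4.
(8,10) attacks row 10 at column 10 and diagonals 8.
(9,5) attacks row 10 at column 5 and diagonals 4, 6.
Attacked columns: {1, 2, 3, 4, 5, 6, 8, 9, 10}. Safe: {7}.

columns 7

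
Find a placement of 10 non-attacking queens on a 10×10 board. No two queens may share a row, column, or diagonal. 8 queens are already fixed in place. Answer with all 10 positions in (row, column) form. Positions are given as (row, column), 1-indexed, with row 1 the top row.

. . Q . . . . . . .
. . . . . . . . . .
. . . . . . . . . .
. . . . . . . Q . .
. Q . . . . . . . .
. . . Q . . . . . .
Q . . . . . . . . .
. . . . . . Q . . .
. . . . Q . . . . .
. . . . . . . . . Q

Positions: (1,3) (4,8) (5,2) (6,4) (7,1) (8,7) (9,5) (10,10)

(1,3) (2,9) (3,6) (4,8) (5,2) (6,4) (7,1) (8,7) (9,5) (10,10)

Row 2: attacked by (1,3)→{2,3,4}; (4,8)→{6,8,10}; (5,2)→{2,5}; (6,4)→{4,8}; (7,1)→{1,6}; (8,7)→{1,7}; (9,5)→{5}; (10,10)→{2,10}. Safe: 9. Place at column 9.
Row 3: attacked by (1,3)→{1,3,5}; (2,9)→{8,9,10}; (4,8)→{7,8,9}; (5,2)→{2,4}; (6,4)→{1,4,7}; (7,1)→{1,5}; (8,7)→{2,7}; (9,5)→{5}; (10,10)→{3,10}. Safe: 6. Place at column 6.
Columns [3, 9, 6, 8, 2, 4, 1, 7, 5, 10], r−c [-2, -7, -3, -4, 3, 2, 6, 1, 4, 0], r+c [4, 11, 9, 12, 7, 10, 8, 15, 14, 20] are all distinct, so no two queens attack.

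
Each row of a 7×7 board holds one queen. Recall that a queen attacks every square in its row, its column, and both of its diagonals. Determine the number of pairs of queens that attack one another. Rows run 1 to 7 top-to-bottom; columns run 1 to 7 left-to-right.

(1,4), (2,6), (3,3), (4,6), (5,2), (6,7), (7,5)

1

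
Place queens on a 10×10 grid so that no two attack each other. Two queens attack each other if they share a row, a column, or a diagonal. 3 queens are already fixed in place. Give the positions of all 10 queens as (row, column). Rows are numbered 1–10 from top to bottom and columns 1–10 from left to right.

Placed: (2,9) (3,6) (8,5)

Row 1: attacked by (2,9)→{8,9,10}; (3,6)→{4,6,8}; (8,5)→{5}. Safe: 1, 2, 3, 7. Place at column 1.
Row 4: attacked by (1,1)→{1,4}; (2,9)→{7,9}; (3,6)→{5,6,7}; (8,5)→{1,5,9}. Safe: 2, 3, 8, 10. Place at column 2.
Row 5: attacked by (1,1)→{1,5}; (2,9)→{6,9}; (3,6)→{4,6,8}; (4,2)→{1,2,3}; (8,5)→{2,5,8}. Safe: 7, 10. Place at column 7.
Row 6: attacked by (1,1)→{1,6}; (2,9)→{5,9}; (3,6)→{3,6,9}; (4,2)→{2,4}; (5,7)→{6,7,8}; (8,5)→{3,5,7}. Safe: 10. Place at column 10.
Row 7: attacked by (1,1)→{1,7}; (2,9)→{4,9}; (3,6)→{2,6,10}; (4,2)→{2,5}; (5,7)→{5,7,9}; (6,10)→{9,10}; (8,5)→{4,5,6}. Safe: 3, 8. Place at column 3.
Row 9: attacked by (1,1)→{1,9}; (2,9)→{2,9}; (3,6)→{6}; (4,2)→{2,7}; (5,7)→{3,7}; (6,10)→{7,10}; (7,3)→{1,3,5}; (8,5)→{4,5,6}. Safe: 8. Place at column 8.
Row 10: attacked by (1,1)→{1,10}; (2,9)→{1,9}; (3,6)→{6}; (4,2)→{2,8}; (5,7)→{2,7}; (6,10)→{6,10}; (7,3)→{3,6}; (8,5)→{3,5,7}; (9,8)→{7,8,9}. Safe: 4. Place at column 4.
Columns [1, 9, 6, 2, 7, 10, 3, 5, 8, 4], r−c [0, -7, -3, 2, -2, -4, 4, 3, 1, 6], r+c [2, 11, 9, 6, 12, 16, 10, 13, 17, 14] are all distinct, so no two queens attack.

(1,1) (2,9) (3,6) (4,2) (5,7) (6,10) (7,3) (8,5) (9,8) (10,4)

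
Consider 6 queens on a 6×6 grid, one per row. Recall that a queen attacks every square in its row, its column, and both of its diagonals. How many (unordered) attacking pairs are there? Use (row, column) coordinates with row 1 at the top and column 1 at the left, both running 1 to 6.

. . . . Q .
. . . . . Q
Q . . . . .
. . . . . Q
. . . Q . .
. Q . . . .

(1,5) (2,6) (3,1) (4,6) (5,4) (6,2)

3

Same column: (2,6)–(4,6) (column 6).
Same diagonal: (1,5)–(2,6) (|1−2| = |5−6| = 1); (2,6)–(6,2) (|2−6| = |6−2| = 4).
Total attacking pairs: 3.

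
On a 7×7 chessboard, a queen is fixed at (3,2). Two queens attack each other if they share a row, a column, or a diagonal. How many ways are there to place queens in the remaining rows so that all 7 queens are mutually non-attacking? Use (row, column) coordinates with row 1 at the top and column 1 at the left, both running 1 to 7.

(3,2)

Branch on row 1: col 1 → 1; col 3 → 2; col 5 → 2; col 6 → 1; col 7 → 0.
Sum: 1 + 2 + 2 + 1 + 0 = 6.

6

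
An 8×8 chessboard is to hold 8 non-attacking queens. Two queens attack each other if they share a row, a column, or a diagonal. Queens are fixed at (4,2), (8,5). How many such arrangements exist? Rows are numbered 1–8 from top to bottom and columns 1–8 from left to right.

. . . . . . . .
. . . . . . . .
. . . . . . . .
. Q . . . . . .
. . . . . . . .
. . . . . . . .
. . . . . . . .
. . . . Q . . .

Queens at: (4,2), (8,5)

3

Branch on row 1: col 1 → 0; col 3 → 1; col 4 → 1; col 6 → 1; col 7 → 0; col 8 → 0.
Sum: 0 + 1 + 1 + 1 + 0 + 0 = 3.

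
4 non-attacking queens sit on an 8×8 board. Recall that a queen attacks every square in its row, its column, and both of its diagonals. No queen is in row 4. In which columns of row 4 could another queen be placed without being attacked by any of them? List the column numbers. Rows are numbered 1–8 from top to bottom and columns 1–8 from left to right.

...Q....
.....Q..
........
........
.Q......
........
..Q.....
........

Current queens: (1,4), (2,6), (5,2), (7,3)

columns 5

(1,4) attacks row 4 at column 4 and diagonals 1, 7.
(2,6) attacks row 4 at column 6 and diagonals 4, 8.
(5,2) attacks row 4 at column 2 and diagonals 1, 3.
(7,3) attacks row 4 at column 3 and diagonals 6.
Attacked columns: {1, 2, 3, 4, 6, 7, 8}. Safe: {5}.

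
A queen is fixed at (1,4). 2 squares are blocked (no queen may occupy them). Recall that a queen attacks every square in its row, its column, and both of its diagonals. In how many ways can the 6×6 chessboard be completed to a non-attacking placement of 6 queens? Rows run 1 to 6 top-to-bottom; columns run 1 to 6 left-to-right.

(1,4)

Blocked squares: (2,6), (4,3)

Branch on row 2: col 1 → 1; col 2 → 0.
Sum: 1 + 0 = 1.

1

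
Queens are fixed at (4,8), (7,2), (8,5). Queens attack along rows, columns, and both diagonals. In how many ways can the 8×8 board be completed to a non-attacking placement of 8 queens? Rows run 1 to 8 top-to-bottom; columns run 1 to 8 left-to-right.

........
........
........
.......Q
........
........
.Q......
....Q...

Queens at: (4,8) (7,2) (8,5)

Branch on row 1: col 1 → 0; col 3 → 0; col 4 → 0; col 6 → 0; col 7 → 1.
Sum: 0 + 0 + 0 + 0 + 1 = 1.

1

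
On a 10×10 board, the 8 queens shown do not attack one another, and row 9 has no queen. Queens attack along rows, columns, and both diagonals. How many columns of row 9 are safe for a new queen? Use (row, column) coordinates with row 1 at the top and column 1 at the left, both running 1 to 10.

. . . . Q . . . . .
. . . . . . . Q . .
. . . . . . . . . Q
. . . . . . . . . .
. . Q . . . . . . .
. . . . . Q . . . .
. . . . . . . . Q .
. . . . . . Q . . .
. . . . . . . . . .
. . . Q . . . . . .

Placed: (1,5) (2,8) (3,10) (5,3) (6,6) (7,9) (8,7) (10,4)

(1,5) attacks row 9 at column 5.
(2,8) attacks row 9 at column 8 and diagonals 1.
(3,10) attacks row 9 at column 10 and diagonals 4.
(5,3) attacks row 9 at column 3 and diagonals 7.
(6,6) attacks row 9 at column 6 and diagonals 3, 9.
(7,9) attacks row 9 at column 9 and diagonals 7.
(8,7) attacks row 9 at column 7 and diagonals 6, 8.
(10,4) attacks row 9 at column 4 and diagonals 3, 5.
Attacked columns: {1, 3, 4, 5, 6, 7, 8, 9, 10}. Safe: {2}.

1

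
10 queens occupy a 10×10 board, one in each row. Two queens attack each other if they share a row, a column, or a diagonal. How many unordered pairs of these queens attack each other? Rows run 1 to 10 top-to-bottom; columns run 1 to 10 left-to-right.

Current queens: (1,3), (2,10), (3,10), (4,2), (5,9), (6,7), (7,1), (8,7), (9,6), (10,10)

6

Same column: (2,10)–(3,10) (column 10); (2,10)–(10,10) (column 10); (3,10)–(10,10) (column 10); (6,7)–(8,7) (column 7).
Same diagonal: (3,10)–(6,7) (|3−6| = |10−7| = 3); (8,7)–(9,6) (|8−9| = |7−6| = 1).
Total attacking pairs: 6.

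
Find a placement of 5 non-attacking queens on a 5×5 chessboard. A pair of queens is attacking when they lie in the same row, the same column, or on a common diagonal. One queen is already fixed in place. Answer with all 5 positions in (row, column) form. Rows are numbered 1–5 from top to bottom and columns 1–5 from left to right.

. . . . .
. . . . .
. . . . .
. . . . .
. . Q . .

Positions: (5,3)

(1,5) (2,2) (3,4) (4,1) (5,3)

Row 1: attacked by (5,3)→{3}. Safe: 1, 2, 4, 5. Place at column 5.
Row 2: attacked by (1,5)→{4,5}; (5,3)→{3}. Safe: 1, 2. Place at column 2.
Row 3: attacked by (1,5)→{3,5}; (2,2)→{1,2,3}; (5,3)→{1,3,5}. Safe: 4. Place at column 4.
Row 4: attacked by (1,5)→{2,5}; (2,2)→{2,4}; (3,4)→{3,4,5}; (5,3)→{2,3,4}. Safe: 1. Place at column 1.
Columns [5, 2, 4, 1, 3], r−c [-4, 0, -1, 3, 2], r+c [6, 4, 7, 5, 8] are all distinct, so no two queens attack.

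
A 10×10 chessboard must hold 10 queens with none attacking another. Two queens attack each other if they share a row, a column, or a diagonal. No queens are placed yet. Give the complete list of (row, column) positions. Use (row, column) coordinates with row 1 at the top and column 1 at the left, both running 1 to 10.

Row 1: Safe: 1, 2, 3, 4, 5, 6, 7, 8, 9, 10. Place at column 9.
Row 2: attacked by (1,9)→{8,9,10}. Safe: 1, 2, 3, 4, 5, 6, 7. Place at column 4.
Row 3: attacked by (1,9)→{7,9}; (2,4)→{3,4,5}. Safe: 1, 2, 6, 8, 10. Place at column 2.
Row 4: attacked by (1,9)→{6,9}; (2,4)→{2,4,6}; (3,2)→{1,2,3}. Safe: 5, 7, 8, 10. Place at column 8.
Row 5: attacked by (1,9)→{5,9}; (2,4)→{1,4,7}; (3,2)→{2,4}; (4,8)→{7,8,9}. Safe: 3, 6, 10. Place at column 3.
Row 6: attacked by (1,9)→{4,9}; (2,4)→{4,8}; (3,2)→{2,5}; (4,8)→{6,8,10}; (5,3)→{2,3,4}. Safe: 1, 7. Place at column 1.
Row 7: attacked by (1,9)→{3,9}; (2,4)→{4,9}; (3,2)→{2,6}; (4,8)→{5,8}; (5,3)→{1,3,5}; (6,1)→{1,2}. Safe: 7, 10. Place at column 7.
Row 8: attacked by (1,9)→{2,9}; (2,4)→{4,10}; (3,2)→{2,7}; (4,8)→{4,8}; (5,3)→{3,6}; (6,1)→{1,3}; (7,7)→{6,7,8}. Safe: 5. Place at column 5.
Row 9: attacked by (1,9)→{1,9}; (2,4)→{4}; (3,2)→{2,8}; (4,8)→{3,8}; (5,3)→{3,7}; (6,1)→{1,4}; (7,7)→{5,7,9}; (8,5)→{4,5,6}. Safe: 10. Place at column 10.
Row 10: attacked by (1,9)→{9}; (2,4)→{4}; (3,2)→{2,9}; (4,8)→{2,8}; (5,3)→{3,8}; (6,1)→{1,5}; (7,7)→{4,7,10}; (8,5)→{3,5,7}; (9,10)→{9,10}. Safe: 6. Place at column 6.
Columns [9, 4, 2, 8, 3, 1, 7, 5, 10, 6], r−c [-8, -2, 1, -4, 2, 5, 0, 3, -1, 4], r+c [10, 6, 5, 12, 8, 7, 14, 13, 19, 16] are all distinct, so no two queens attack.

(1,9) (2,4) (3,2) (4,8) (5,3) (6,1) (7,7) (8,5) (9,10) (10,6)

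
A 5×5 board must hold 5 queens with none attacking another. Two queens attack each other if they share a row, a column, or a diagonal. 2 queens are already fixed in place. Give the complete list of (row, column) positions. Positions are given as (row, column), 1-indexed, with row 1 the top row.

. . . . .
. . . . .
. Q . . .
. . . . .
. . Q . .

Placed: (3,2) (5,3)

Row 1: attacked by (3,2)→{2,4}; (5,3)→{3}. Safe: 1, 5. Place at column 1.
Row 2: attacked by (1,1)→{1,2}; (3,2)→{1,2,3}; (5,3)→{3}. Safe: 4, 5. Place at column 4.
Row 4: attacked by (1,1)→{1,4}; (2,4)→{2,4}; (3,2)→{1,2,3}; (5,3)→{2,3,4}. Safe: 5. Place at column 5.
Columns [1, 4, 2, 5, 3], r−c [0, -2, 1, -1, 2], r+c [2, 6, 5, 9, 8] are all distinct, so no two queens attack.

(1,1) (2,4) (3,2) (4,5) (5,3)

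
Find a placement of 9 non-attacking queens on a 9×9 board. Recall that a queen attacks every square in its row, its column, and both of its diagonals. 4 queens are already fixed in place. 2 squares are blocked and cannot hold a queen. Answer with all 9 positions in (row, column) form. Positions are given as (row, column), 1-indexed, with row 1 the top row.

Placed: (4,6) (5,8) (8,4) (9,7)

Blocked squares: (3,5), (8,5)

(1,5) (2,9) (3,2) (4,6) (5,8) (6,3) (7,1) (8,4) (9,7)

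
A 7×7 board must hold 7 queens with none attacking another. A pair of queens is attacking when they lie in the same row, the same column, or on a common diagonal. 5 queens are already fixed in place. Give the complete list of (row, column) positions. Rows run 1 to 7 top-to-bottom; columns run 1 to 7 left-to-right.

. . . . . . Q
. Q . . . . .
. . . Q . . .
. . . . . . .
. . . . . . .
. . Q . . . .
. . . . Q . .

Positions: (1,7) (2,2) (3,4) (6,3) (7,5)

(1,7) (2,2) (3,4) (4,6) (5,1) (6,3) (7,5)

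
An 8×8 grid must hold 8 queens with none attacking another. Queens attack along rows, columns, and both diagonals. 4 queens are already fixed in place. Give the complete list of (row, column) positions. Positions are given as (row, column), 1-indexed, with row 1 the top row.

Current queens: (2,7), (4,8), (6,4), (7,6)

(1,1) (2,7) (3,5) (4,8) (5,2) (6,4) (7,6) (8,3)

Row 1: attacked by (2,7)→{6,7,8}; (4,8)→{5,8}; (6,4)→{4}; (7,6)→{6}. Safe: 1, 2, 3. Place at column 1.
Row 3: attacked by (1,1)→{1,3}; (2,7)→{6,7,8}; (4,8)→{7,8}; (6,4)→{1,4,7}; (7,6)→{2,6}. Safe: 5. Place at column 5.
Row 5: attacked by (1,1)→{1,5}; (2,7)→{4,7}; (3,5)→{3,5,7}; (4,8)→{7,8}; (6,4)→{3,4,5}; (7,6)→{4,6,8}. Safe: 2. Place at column 2.
Row 8: attacked by (1,1)→{1,8}; (2,7)→{1,7}; (3,5)→{5}; (4,8)→{4,8}; (5,2)→{2,5}; (6,4)→{2,4,6}; (7,6)→{5,6,7}. Safe: 3. Place at column 3.
Columns [1, 7, 5, 8, 2, 4, 6, 3], r−c [0, -5, -2, -4, 3, 2, 1, 5], r+c [2, 9, 8, 12, 7, 10, 13, 11] are all distinct, so no two queens attack.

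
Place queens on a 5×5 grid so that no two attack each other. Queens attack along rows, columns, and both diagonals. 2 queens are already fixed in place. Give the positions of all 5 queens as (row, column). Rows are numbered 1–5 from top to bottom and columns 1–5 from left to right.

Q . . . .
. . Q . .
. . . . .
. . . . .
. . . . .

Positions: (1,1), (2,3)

(1,1) (2,3) (3,5) (4,2) (5,4)

Row 3: attacked by (1,1)→{1,3}; (2,3)→{2,3,4}. Safe: 5. Place at column 5.
Row 4: attacked by (1,1)→{1,4}; (2,3)→{1,3,5}; (3,5)→{4,5}. Safe: 2. Place at column 2.
Row 5: attacked by (1,1)→{1,5}; (2,3)→{3}; (3,5)→{3,5}; (4,2)→{1,2,3}. Safe: 4. Place at column 4.
Columns [1, 3, 5, 2, 4], r−c [0, -1, -2, 2, 1], r+c [2, 5, 8, 6, 9] are all distinct, so no two queens attack.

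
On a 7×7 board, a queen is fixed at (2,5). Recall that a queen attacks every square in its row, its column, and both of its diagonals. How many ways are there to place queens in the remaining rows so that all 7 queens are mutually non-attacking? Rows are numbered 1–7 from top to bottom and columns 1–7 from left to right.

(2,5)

6

Branch on row 1: col 1 → 1; col 2 → 3; col 3 → 1; col 7 → 1.
Sum: 1 + 3 + 1 + 1 = 6.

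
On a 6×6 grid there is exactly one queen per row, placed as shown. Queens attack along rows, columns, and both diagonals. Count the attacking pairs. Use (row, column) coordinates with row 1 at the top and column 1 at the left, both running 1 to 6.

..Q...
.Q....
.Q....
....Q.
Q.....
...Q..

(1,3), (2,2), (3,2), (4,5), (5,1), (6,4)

2

Same column: (2,2)–(3,2) (column 2).
Same diagonal: (1,3)–(2,2) (|1−2| = |3−2| = 1).
Total attacking pairs: 2.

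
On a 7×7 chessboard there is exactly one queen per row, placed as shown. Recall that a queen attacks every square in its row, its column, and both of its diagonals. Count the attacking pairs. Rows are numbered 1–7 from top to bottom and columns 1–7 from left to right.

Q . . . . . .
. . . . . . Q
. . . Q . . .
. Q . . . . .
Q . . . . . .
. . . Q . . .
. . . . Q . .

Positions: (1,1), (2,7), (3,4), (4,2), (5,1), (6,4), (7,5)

6

Same column: (1,1)–(5,1) (column 1); (3,4)–(6,4) (column 4).
Same diagonal: (4,2)–(5,1) (|4−5| = |2−1| = 1); (4,2)–(6,4) (|4−6| = |2−4| = 2); (4,2)–(7,5) (|4−7| = |2−5| = 3); (6,4)–(7,5) (|6−7| = |4−5| = 1).
Total attacking pairs: 6.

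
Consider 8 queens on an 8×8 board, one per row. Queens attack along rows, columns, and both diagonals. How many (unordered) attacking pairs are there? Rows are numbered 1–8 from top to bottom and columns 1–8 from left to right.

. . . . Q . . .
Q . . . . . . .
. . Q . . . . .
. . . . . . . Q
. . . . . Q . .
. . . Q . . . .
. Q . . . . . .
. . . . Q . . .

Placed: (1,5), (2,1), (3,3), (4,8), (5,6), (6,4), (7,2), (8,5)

3

Same column: (1,5)–(8,5) (column 5).
Same diagonal: (1,5)–(3,3) (|1−3| = |5−3| = 2); (1,5)–(4,8) (|1−4| = |5−8| = 3).
Total attacking pairs: 3.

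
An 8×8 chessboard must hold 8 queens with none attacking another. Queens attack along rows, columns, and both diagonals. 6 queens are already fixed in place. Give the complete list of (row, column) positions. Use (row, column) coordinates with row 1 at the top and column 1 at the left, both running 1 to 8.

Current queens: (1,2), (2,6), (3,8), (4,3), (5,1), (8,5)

Row 6: attacked by (1,2)→{2,7}; (2,6)→{2,6}; (3,8)→{5,8}; (4,3)→{1,3,5}; (5,1)→{1,2}; (8,5)→{3,5,7}. Safe: 4. Place at column 4.
Row 7: attacked by (1,2)→{2,8}; (2,6)→{1,6}; (3,8)→{4,8}; (4,3)→{3,6}; (5,1)→{1,3}; (6,4)→{3,4,5}; (8,5)→{4,5,6}. Safe: 7. Place at column 7.
Columns [2, 6, 8, 3, 1, 4, 7, 5], r−c [-1, -4, -5, 1, 4, 2, 0, 3], r+c [3, 8, 11, 7, 6, 10, 14, 13] are all distinct, so no two queens attack.

(1,2) (2,6) (3,8) (4,3) (5,1) (6,4) (7,7) (8,5)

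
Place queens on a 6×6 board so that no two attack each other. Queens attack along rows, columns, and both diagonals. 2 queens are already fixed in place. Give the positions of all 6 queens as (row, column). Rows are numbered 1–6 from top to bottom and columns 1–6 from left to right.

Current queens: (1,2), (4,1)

(1,2) (2,4) (3,6) (4,1) (5,3) (6,5)

Row 2: attacked by (1,2)→{1,2,3}; (4,1)→{1,3}. Safe: 4, 5, 6. Place at column 4.
Row 3: attacked by (1,2)→{2,4}; (2,4)→{3,4,5}; (4,1)→{1,2}. Safe: 6. Place at column 6.
Row 5: attacked by (1,2)→{2,6}; (2,4)→{1,4}; (3,6)→{4,6}; (4,1)→{1,2}. Safe: 3, 5. Place at column 3.
Row 6: attacked by (1,2)→{2}; (2,4)→{4}; (3,6)→{3,6}; (4,1)→{1,3}; (5,3)→{2,3,4}. Safe: 5. Place at column 5.
Columns [2, 4, 6, 1, 3, 5], r−c [-1, -2, -3, 3, 2, 1], r+c [3, 6, 9, 5, 8, 11] are all distinct, so no two queens attack.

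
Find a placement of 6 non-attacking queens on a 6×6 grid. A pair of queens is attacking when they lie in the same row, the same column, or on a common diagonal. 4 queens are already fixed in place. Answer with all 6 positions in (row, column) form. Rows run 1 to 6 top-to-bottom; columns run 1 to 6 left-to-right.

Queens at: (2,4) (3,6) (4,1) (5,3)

(1,2) (2,4) (3,6) (4,1) (5,3) (6,5)

Row 1: attacked by (2,4)→{3,4,5}; (3,6)→{4,6}; (4,1)→{1,4}; (5,3)→{3}. Safe: 2. Place at column 2.
Row 6: attacked by (1,2)→{2}; (2,4)→{4}; (3,6)→{3,6}; (4,1)→{1,3}; (5,3)→{2,3,4}. Safe: 5. Place at column 5.
Columns [2, 4, 6, 1, 3, 5], r−c [-1, -2, -3, 3, 2, 1], r+c [3, 6, 9, 5, 8, 11] are all distinct, so no two queens attack.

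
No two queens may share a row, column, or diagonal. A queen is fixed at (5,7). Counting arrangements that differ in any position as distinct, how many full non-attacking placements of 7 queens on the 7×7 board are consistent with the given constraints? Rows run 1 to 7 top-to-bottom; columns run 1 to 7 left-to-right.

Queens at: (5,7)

6

Branch on row 1: col 1 → 1; col 2 → 2; col 4 → 0; col 5 → 1; col 6 → 2.
Sum: 1 + 2 + 0 + 1 + 2 = 6.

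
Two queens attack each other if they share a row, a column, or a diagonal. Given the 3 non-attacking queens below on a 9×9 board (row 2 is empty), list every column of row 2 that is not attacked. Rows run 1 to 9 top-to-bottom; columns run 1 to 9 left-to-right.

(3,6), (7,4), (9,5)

(3,6) attacks row 2 at column 6 and diagonals 5, 7.
(7,4) attacks row 2 at column 4 and diagonals 9.
(9,5) attacks row 2 at column 5.
Attacked columns: {4, 5, 6, 7, 9}. Safe: {1, 2, 3, 8}.

columns 1, 2, 3, 8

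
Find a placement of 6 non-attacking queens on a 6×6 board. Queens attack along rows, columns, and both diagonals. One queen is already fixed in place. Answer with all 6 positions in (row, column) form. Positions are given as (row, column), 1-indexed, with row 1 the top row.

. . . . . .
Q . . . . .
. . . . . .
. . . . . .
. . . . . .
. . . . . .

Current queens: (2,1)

(1,4) (2,1) (3,5) (4,2) (5,6) (6,3)

Row 1: attacked by (2,1)→{1,2}. Safe: 3, 4, 5, 6. Place at column 4.
Row 3: attacked by (1,4)→{2,4,6}; (2,1)→{1,2}. Safe: 3, 5. Place at column 5.
Row 4: attacked by (1,4)→{1,4}; (2,1)→{1,3}; (3,5)→{4,5,6}. Safe: 2. Place at column 2.
Row 5: attacked by (1,4)→{4}; (2,1)→{1,4}; (3,5)→{3,5}; (4,2)→{1,2,3}. Safe: 6. Place at column 6.
Row 6: attacked by (1,4)→{4}; (2,1)→{1,5}; (3,5)→{2,5}; (4,2)→{2,4}; (5,6)→{5,6}. Safe: 3. Place at column 3.
Columns [4, 1, 5, 2, 6, 3], r−c [-3, 1, -2, 2, -1, 3], r+c [5, 3, 8, 6, 11, 9] are all distinct, so no two queens attack.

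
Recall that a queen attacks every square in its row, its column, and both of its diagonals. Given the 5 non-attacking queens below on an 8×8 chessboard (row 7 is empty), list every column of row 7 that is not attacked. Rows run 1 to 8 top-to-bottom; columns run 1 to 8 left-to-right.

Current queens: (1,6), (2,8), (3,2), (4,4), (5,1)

columns 5

(1,6) attacks row 7 at column 6.
(2,8) attacks row 7 at column 8 and diagonals 3.
(3,2) attacks row 7 at column 2 and diagonals 6.
(4,4) attacks row 7 at column 4 and diagonals 1, 7.
(5,1) attacks row 7 at column 1 and diagonals 3.
Attacked columns: {1, 2, 3, 4, 6, 7, 8}. Safe: {5}.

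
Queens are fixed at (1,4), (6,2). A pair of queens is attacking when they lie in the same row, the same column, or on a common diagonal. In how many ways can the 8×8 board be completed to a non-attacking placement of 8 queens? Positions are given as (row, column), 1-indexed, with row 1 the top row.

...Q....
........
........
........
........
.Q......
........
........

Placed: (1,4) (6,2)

Branch on row 2: col 1 → 0; col 7 → 1; col 8 → 2.
Sum: 0 + 1 + 2 = 3.

3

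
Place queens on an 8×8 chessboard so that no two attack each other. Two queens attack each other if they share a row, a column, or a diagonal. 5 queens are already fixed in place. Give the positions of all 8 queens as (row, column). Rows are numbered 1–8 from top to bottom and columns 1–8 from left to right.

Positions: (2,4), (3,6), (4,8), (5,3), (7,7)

Row 1: attacked by (2,4)→{3,4,5}; (3,6)→{4,6,8}; (4,8)→{5,8}; (5,3)→{3,7}; (7,7)→{1,7}. Safe: 2. Place at column 2.
Row 6: attacked by (1,2)→{2,7}; (2,4)→{4,8}; (3,6)→{3,6}; (4,8)→{6,8}; (5,3)→{2,3,4}; (7,7)→{6,7,8}. Safe: 1, 5. Place at column 1.
Row 8: attacked by (1,2)→{2}; (2,4)→{4}; (3,6)→{1,6}; (4,8)→{4,8}; (5,3)→{3,6}; (6,1)→{1,3}; (7,7)→{6,7,8}. Safe: 5. Place at column 5.
Columns [2, 4, 6, 8, 3, 1, 7, 5], r−c [-1, -2, -3, -4, 2, 5, 0, 3], r+c [3, 6, 9, 12, 8, 7, 14, 13] are all distinct, so no two queens attack.

(1,2) (2,4) (3,6) (4,8) (5,3) (6,1) (7,7) (8,5)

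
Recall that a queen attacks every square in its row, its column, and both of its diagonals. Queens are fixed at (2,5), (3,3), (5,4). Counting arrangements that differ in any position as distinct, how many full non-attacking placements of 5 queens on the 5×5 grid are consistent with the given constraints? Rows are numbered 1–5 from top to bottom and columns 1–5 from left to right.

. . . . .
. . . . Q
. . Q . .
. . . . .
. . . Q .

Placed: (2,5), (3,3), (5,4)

1

Branch on row 1: col 2 → 1.
Sum: 1 = 1.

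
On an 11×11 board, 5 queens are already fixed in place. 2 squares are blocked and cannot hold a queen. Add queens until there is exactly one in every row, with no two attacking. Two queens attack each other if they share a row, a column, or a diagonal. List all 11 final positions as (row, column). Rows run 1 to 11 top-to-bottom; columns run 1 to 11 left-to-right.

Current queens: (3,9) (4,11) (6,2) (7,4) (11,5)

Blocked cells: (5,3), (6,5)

Row 1: attacked by (3,9)→{7,9,11}; (4,11)→{8,11}; (6,2)→{2,7}; (7,4)→{4,10}; (11,5)→{5}. Safe: 1, 3, 6. Place at column 3.
Row 2: attacked by (1,3)→{2,3,4}; (3,9)→{8,9,10}; (4,11)→{9,11}; (6,2)→{2,6}; (7,4)→{4,9}; (11,5)→{5}. Safe: 1, 7. Place at column 7.
Row 5: attacked by (1,3)→{3,7}; (2,7)→{4,7,10}; (3,9)→{7,9,11}; (4,11)→{10,11}; (6,2)→{1,2,3}; (7,4)→{2,4,6}; (11,5)→{5,11}. Blocked: 3. Safe: 8. Place at column 8.
Row 8: attacked by (1,3)→{3,10}; (2,7)→{1,7}; (3,9)→{4,9}; (4,11)→{7,11}; (5,8)→{5,8,11}; (6,2)→{2,4}; (7,4)→{3,4,5}; (11,5)→{2,5,8}. Safe: 6. Place at column 6.
Row 9: attacked by (1,3)→{3,11}; (2,7)→{7}; (3,9)→{3,9}; (4,11)→{6,11}; (5,8)→{4,8}; (6,2)→{2,5}; (7,4)→{2,4,6}; (8,6)→{5,6,7}; (11,5)→{3,5,7}. Safe: 1, 10. Place at column 1.
Row 10: attacked by (1,3)→{3}; (2,7)→{7}; (3,9)→{2,9}; (4,11)→{5,11}; (5,8)→{3,8}; (6,2)→{2,6}; (7,4)→{1,4,7}; (8,6)→{4,6,8}; (9,1)→{1,2}; (11,5)→{4,5,6}. Safe: 10. Place at column 10.
Columns [3, 7, 9, 11, 8, 2, 4, 6, 1, 10, 5], r−c [-2, -5, -6, -7, -3, 4, 3, 2, 8, 0, 6], r+c [4, 9, 12, 15, 13, 8, 11, 14, 10, 20, 16] are all distinct, so no two queens attack.

(1,3) (2,7) (3,9) (4,11) (5,8) (6,2) (7,4) (8,6) (9,1) (10,10) (11,5)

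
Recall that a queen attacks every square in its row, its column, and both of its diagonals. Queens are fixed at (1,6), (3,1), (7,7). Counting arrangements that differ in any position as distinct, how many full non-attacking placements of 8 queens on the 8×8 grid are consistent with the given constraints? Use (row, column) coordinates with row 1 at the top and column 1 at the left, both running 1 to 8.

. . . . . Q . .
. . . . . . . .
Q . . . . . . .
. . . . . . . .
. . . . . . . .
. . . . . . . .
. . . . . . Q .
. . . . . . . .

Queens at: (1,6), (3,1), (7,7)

2

Branch on row 2: col 3 → 1; col 4 → 1; col 8 → 0.
Sum: 1 + 1 + 0 = 2.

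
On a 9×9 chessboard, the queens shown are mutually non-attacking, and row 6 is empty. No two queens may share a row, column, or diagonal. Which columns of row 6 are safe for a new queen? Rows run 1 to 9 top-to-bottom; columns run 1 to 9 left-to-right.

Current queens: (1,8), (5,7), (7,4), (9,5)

columns 1, 9

(1,8) attacks row 6 at column 8 and diagonals 3.
(5,7) attacks row 6 at column 7 and diagonals 6, 8.
(7,4) attacks row 6 at column 4 and diagonals 3, 5.
(9,5) attacks row 6 at column 5 and diagonals 2, 8.
Attacked columns: {2, 3, 4, 5, 6, 7, 8}. Safe: {1, 9}.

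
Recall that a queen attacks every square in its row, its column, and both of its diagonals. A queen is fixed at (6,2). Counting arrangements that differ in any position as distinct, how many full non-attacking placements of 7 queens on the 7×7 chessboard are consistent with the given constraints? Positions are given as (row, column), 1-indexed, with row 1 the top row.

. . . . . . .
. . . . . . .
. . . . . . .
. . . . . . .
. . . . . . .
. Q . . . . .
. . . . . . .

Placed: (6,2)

4

Branch on row 1: col 1 → 1; col 3 → 1; col 4 → 0; col 5 → 1; col 6 → 1.
Sum: 1 + 1 + 0 + 1 + 1 = 4.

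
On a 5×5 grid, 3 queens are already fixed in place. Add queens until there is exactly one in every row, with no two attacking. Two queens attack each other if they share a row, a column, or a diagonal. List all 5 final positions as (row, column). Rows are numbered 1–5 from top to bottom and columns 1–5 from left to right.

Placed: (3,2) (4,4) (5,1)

(1,3) (2,5) (3,2) (4,4) (5,1)

Row 1: attacked by (3,2)→{2,4}; (4,4)→{1,4}; (5,1)→{1,5}. Safe: 3. Place at column 3.
Row 2: attacked by (1,3)→{2,3,4}; (3,2)→{1,2,3}; (4,4)→{2,4}; (5,1)→{1,4}. Safe: 5. Place at column 5.
Columns [3, 5, 2, 4, 1], r−c [-2, -3, 1, 0, 4], r+c [4, 7, 5, 8, 6] are all distinct, so no two queens attack.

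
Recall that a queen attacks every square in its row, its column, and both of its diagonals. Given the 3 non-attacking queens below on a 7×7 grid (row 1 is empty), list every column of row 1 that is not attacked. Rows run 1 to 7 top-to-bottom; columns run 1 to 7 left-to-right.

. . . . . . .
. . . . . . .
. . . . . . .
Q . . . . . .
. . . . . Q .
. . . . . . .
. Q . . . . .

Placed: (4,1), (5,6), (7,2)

columns 3, 5, 7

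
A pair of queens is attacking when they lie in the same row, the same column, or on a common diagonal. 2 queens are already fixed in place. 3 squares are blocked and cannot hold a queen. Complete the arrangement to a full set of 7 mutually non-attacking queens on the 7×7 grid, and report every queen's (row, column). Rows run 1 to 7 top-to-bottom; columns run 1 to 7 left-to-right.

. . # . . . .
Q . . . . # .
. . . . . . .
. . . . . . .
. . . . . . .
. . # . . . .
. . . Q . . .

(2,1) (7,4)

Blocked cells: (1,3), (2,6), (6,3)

Row 1: attacked by (2,1)→{1,2}; (7,4)→{4}. Blocked: 3. Safe: 5, 6, 7. Place at column 6.
Row 3: attacked by (1,6)→{4,6}; (2,1)→{1,2}; (7,4)→{4}. Safe: 3, 5, 7. Place at column 3.
Row 4: attacked by (1,6)→{3,6}; (2,1)→{1,3}; (3,3)→{2,3,4}; (7,4)→{1,4,7}. Safe: 5. Place at column 5.
Row 5: attacked by (1,6)→{2,6}; (2,1)→{1,4}; (3,3)→{1,3,5}; (4,5)→{4,5,6}; (7,4)→{2,4,6}. Safe: 7. Place at column 7.
Row 6: attacked by (1,6)→{1,6}; (2,1)→{1,5}; (3,3)→{3,6}; (4,5)→{3,5,7}; (5,7)→{6,7}; (7,4)→{3,4,5}. Blocked: 3. Safe: 2. Place at column 2.
Columns [6, 1, 3, 5, 7, 2, 4], r−c [-5, 1, 0, -1, -2, 4, 3], r+c [7, 3, 6, 9, 12, 8, 11] are all distinct, so no two queens attack.

(1,6) (2,1) (3,3) (4,5) (5,7) (6,2) (7,4)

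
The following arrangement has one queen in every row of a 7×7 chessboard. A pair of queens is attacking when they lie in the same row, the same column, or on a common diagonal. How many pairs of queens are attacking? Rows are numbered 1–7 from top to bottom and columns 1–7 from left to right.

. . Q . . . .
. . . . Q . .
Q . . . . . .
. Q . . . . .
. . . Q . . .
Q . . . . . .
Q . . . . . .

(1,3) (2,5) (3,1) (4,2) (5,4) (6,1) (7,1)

6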